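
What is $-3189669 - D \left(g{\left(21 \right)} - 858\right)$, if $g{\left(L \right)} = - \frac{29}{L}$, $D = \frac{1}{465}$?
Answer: $- \frac{31147099738}{9765} \approx -3.1897 \cdot 10^{6}$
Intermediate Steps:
$D = \frac{1}{465} \approx 0.0021505$
$-3189669 - D \left(g{\left(21 \right)} - 858\right) = -3189669 - \frac{- \frac{29}{21} - 858}{465} = -3189669 - \frac{1}{465} \left(- \frac{18047}{21}\right) = -3189669 - - \frac{18047}{9765} = -3189669 + \frac{18047}{9765} = - \frac{31147099738}{9765}$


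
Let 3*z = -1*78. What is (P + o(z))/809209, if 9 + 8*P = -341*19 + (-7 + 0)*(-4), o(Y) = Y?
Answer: -1667/1618418 ≈ -0.0010300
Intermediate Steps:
z = -26 (z = (-1*78)/3 = (⅓)*(-78) = -26)
P = -1615/2 (P = -9/8 + (-341*19 + (-7 + 0)*(-4))/8 = -9/8 + (-6479 - 7*(-4))/8 = -9/8 + (-6479 + 28)/8 = -9/8 + (⅛)*(-6451) = -9/8 - 6451/8 = -1615/2 ≈ -807.50)
(P + o(z))/809209 = (-1615/2 - 26)/809209 = -1667/2*1/809209 = -1667/1618418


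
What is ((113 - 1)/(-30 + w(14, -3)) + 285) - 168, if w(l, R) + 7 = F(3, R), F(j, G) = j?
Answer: 1933/17 ≈ 113.71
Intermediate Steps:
w(l, R) = -4 (w(l, R) = -7 + 3 = -4)
((113 - 1)/(-30 + w(14, -3)) + 285) - 168 = ((113 - 1)/(-30 - 4) + 285) - 168 = (112/(-34) + 285) - 168 = (112*(-1/34) + 285) - 168 = (-56/17 + 285) - 168 = 4789/17 - 168 = 1933/17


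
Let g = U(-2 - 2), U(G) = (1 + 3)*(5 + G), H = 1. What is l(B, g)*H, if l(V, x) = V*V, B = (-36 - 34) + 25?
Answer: 2025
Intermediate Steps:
U(G) = 20 + 4*G (U(G) = 4*(5 + G) = 20 + 4*G)
g = 4 (g = 20 + 4*(-2 - 2) = 20 + 4*(-4) = 20 - 16 = 4)
B = -45 (B = -70 + 25 = -45)
l(V, x) = V²
l(B, g)*H = (-45)²*1 = 2025*1 = 2025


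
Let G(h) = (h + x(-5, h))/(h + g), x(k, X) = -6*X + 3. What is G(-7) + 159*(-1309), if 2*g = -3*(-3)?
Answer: -1040731/5 ≈ -2.0815e+5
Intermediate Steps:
x(k, X) = 3 - 6*X
g = 9/2 (g = (-3*(-3))/2 = (½)*9 = 9/2 ≈ 4.5000)
G(h) = (3 - 5*h)/(9/2 + h) (G(h) = (h + (3 - 6*h))/(h + 9/2) = (3 - 5*h)/(9/2 + h))
G(-7) + 159*(-1309) = 2*(3 - 5*(-7))/(9 + 2*(-7)) + 159*(-1309) = 2*(3 + 35)/(9 - 14) - 208131 = 2*38/(-5) - 208131 = 2*(-⅕)*38 - 208131 = -76/5 - 208131 = -1040731/5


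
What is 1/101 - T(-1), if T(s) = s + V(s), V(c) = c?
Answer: 203/101 ≈ 2.0099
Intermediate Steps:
T(s) = 2*s (T(s) = s + s = 2*s)
1/101 - T(-1) = 1/101 - 2*(-1) = 1/101 - 1*(-2) = 1/101 + 2 = 203/101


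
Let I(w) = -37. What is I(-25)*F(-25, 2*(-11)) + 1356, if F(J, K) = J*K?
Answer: -18994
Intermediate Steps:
I(-25)*F(-25, 2*(-11)) + 1356 = -(-925)*2*(-11) + 1356 = -(-925)*(-22) + 1356 = -37*550 + 1356 = -20350 + 1356 = -18994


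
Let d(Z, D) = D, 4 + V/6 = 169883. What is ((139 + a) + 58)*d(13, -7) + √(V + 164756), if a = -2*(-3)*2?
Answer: -1463 + √1184030 ≈ -374.87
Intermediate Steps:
V = 1019274 (V = -24 + 6*169883 = -24 + 1019298 = 1019274)
a = 12 (a = 6*2 = 12)
((139 + a) + 58)*d(13, -7) + √(V + 164756) = ((139 + 12) + 58)*(-7) + √(1019274 + 164756) = (151 + 58)*(-7) + √1184030 = 209*(-7) + √1184030 = -1463 + √1184030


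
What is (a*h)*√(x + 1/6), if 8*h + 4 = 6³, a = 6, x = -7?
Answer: 53*I*√246/2 ≈ 415.64*I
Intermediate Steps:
h = 53/2 (h = -½ + (⅛)*6³ = -½ + (⅛)*216 = -½ + 27 = 53/2 ≈ 26.500)
(a*h)*√(x + 1/6) = (6*(53/2))*√(-7 + 1/6) = 159*√(-7 + ⅙) = 159*√(-41/6) = 159*(I*√246/6) = 53*I*√246/2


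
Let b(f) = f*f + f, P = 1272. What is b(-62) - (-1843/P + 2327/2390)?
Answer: 5749513693/1520040 ≈ 3782.5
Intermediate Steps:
b(f) = f + f² (b(f) = f² + f = f + f²)
b(-62) - (-1843/P + 2327/2390) = -62*(1 - 62) - (-1843/1272 + 2327/2390) = -62*(-61) - (-1843*1/1272 + 2327*(1/2390)) = 3782 - (-1843/1272 + 2327/2390) = 3782 - 1*(-722413/1520040) = 3782 + 722413/1520040 = 5749513693/1520040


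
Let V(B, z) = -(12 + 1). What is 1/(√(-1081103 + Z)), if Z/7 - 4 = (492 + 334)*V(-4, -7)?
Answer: -I*√1156241/1156241 ≈ -0.00092999*I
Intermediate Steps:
V(B, z) = -13 (V(B, z) = -1*13 = -13)
Z = -75138 (Z = 28 + 7*((492 + 334)*(-13)) = 28 + 7*(826*(-13)) = 28 + 7*(-10738) = 28 - 75166 = -75138)
1/(√(-1081103 + Z)) = 1/(√(-1081103 - 75138)) = 1/(√(-1156241)) = 1/(I*√1156241) = -I*√1156241/1156241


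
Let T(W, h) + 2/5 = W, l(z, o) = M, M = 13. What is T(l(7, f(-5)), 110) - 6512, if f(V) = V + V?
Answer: -32497/5 ≈ -6499.4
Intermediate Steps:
f(V) = 2*V
l(z, o) = 13
T(W, h) = -2/5 + W
T(l(7, f(-5)), 110) - 6512 = (-2/5 + 13) - 6512 = 63/5 - 6512 = -32497/5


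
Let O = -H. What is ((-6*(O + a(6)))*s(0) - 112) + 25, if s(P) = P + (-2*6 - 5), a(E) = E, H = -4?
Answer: 933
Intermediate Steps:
O = 4 (O = -1*(-4) = 4)
s(P) = -17 + P (s(P) = P + (-12 - 5) = P - 17 = -17 + P)
((-6*(O + a(6)))*s(0) - 112) + 25 = ((-6*(4 + 6))*(-17 + 0) - 112) + 25 = (-6*10*(-17) - 112) + 25 = (-60*(-17) - 112) + 25 = (1020 - 112) + 25 = 908 + 25 = 933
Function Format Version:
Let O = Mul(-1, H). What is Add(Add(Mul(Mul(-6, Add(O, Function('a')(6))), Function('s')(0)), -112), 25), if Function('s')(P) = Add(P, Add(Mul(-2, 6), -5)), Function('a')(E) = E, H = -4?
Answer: 933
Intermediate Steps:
O = 4 (O = Mul(-1, -4) = 4)
Function('s')(P) = Add(-17, P) (Function('s')(P) = Add(P, Add(-12, -5)) = Add(P, -17) = Add(-17, P))
Add(Add(Mul(Mul(-6, Add(O, Function('a')(6))), Function('s')(0)), -112), 25) = Add(Add(Mul(Mul(-6, Add(4, 6)), Add(-17, 0)), -112), 25) = Add(Add(Mul(Mul(-6, 10), -17), -112), 25) = Add(Add(Mul(-60, -17), -112), 25) = Add(Add(1020, -112), 25) = Add(908, 25) = 933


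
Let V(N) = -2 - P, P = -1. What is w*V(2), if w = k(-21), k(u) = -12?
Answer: 12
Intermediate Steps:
V(N) = -1 (V(N) = -2 - 1*(-1) = -2 + 1 = -1)
w = -12
w*V(2) = -12*(-1) = 12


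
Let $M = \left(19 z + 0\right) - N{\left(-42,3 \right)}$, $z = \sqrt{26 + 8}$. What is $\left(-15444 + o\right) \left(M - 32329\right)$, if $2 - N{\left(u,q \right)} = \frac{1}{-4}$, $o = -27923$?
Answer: $\frac{5608437275}{4} - 823973 \sqrt{34} \approx 1.3973 \cdot 10^{9}$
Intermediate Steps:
$z = \sqrt{34} \approx 5.8309$
$N{\left(u,q \right)} = \frac{9}{4}$ ($N{\left(u,q \right)} = 2 - \frac{1}{-4} = 2 - - \frac{1}{4} = 2 + \frac{1}{4} = \frac{9}{4}$)
$M = - \frac{9}{4} + 19 \sqrt{34}$ ($M = \left(19 \sqrt{34} + 0\right) - \frac{9}{4} = 19 \sqrt{34} - \frac{9}{4} = - \frac{9}{4} + 19 \sqrt{34} \approx 108.54$)
$\left(-15444 + o\right) \left(M - 32329\right) = \left(-15444 - 27923\right) \left(\left(- \frac{9}{4} + 19 \sqrt{34}\right) - 32329\right) = - 43367 \left(- \frac{129325}{4} + 19 \sqrt{34}\right) = \frac{5608437275}{4} - 823973 \sqrt{34}$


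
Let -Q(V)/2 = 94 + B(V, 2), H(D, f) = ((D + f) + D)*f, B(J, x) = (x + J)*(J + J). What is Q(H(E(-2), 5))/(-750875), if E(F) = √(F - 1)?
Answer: 1688/750875 + 416*I*√3/150175 ≈ 0.002248 + 0.004798*I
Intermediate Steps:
E(F) = √(-1 + F)
B(J, x) = 2*J*(J + x) (B(J, x) = (J + x)*(2*J) = 2*J*(J + x))
H(D, f) = f*(f + 2*D) (H(D, f) = (f + 2*D)*f = f*(f + 2*D))
Q(V) = -188 - 4*V*(2 + V) (Q(V) = -2*(94 + 2*V*(V + 2)) = -2*(94 + 2*V*(2 + V)) = -188 - 4*V*(2 + V))
Q(H(E(-2), 5))/(-750875) = (-188 - 4*5*(5 + 2*√(-1 - 2))*(2 + 5*(5 + 2*√(-1 - 2))))/(-750875) = (-188 - 4*5*(5 + 2*√(-3))*(2 + 5*(5 + 2*√(-3))))*(-1/750875) = (-188 - 4*5*(5 + 2*(I*√3))*(2 + 5*(5 + 2*(I*√3))))*(-1/750875) = (-188 - 4*5*(5 + 2*I*√3)*(2 + 5*(5 + 2*I*√3)))*(-1/750875) = (-188 - 4*(25 + 10*I*√3)*(2 + (25 + 10*I*√3)))*(-1/750875) = (-188 - 4*(25 + 10*I*√3)*(27 + 10*I*√3))*(-1/750875) = 188/750875 + 4*(25 + 10*I*√3)*(27 + 10*I*√3)/750875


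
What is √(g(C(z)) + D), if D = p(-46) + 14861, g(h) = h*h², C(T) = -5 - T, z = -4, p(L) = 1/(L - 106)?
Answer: √85831322/76 ≈ 121.90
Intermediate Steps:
p(L) = 1/(-106 + L)
g(h) = h³
D = 2258871/152 (D = 1/(-106 - 46) + 14861 = 1/(-152) + 14861 = -1/152 + 14861 = 2258871/152 ≈ 14861.)
√(g(C(z)) + D) = √((-5 - 1*(-4))³ + 2258871/152) = √((-5 + 4)³ + 2258871/152) = √((-1)³ + 2258871/152) = √(-1 + 2258871/152) = √(2258719/152) = √85831322/76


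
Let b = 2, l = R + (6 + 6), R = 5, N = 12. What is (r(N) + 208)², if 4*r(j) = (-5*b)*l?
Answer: 109561/4 ≈ 27390.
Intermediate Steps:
l = 17 (l = 5 + (6 + 6) = 5 + 12 = 17)
r(j) = -85/2 (r(j) = (-5*2*17)/4 = (-10*17)/4 = (¼)*(-170) = -85/2)
(r(N) + 208)² = (-85/2 + 208)² = (331/2)² = 109561/4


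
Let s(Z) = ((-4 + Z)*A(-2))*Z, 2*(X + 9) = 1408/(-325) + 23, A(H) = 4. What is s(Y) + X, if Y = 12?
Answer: 249817/650 ≈ 384.33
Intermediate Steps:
X = 217/650 (X = -9 + (1408/(-325) + 23)/2 = -9 + (1408*(-1/325) + 23)/2 = -9 + (-1408/325 + 23)/2 = -9 + (½)*(6067/325) = -9 + 6067/650 = 217/650 ≈ 0.33385)
s(Z) = Z*(-16 + 4*Z) (s(Z) = ((-4 + Z)*4)*Z = (-16 + 4*Z)*Z = Z*(-16 + 4*Z))
s(Y) + X = 4*12*(-4 + 12) + 217/650 = 4*12*8 + 217/650 = 384 + 217/650 = 249817/650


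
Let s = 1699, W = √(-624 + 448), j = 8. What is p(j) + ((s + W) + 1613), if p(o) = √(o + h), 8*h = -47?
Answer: 3312 + √34/4 + 4*I*√11 ≈ 3313.5 + 13.266*I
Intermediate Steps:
W = 4*I*√11 (W = √(-176) = 4*I*√11 ≈ 13.266*I)
h = -47/8 (h = (⅛)*(-47) = -47/8 ≈ -5.8750)
p(o) = √(-47/8 + o) (p(o) = √(o - 47/8) = √(-47/8 + o))
p(j) + ((s + W) + 1613) = √(-94 + 16*8)/4 + ((1699 + 4*I*√11) + 1613) = √(-94 + 128)/4 + (3312 + 4*I*√11) = √34/4 + (3312 + 4*I*√11) = 3312 + √34/4 + 4*I*√11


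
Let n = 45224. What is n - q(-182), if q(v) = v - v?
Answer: 45224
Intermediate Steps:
q(v) = 0
n - q(-182) = 45224 - 1*0 = 45224 + 0 = 45224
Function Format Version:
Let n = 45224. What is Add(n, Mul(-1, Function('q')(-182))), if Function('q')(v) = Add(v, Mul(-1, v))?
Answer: 45224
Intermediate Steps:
Function('q')(v) = 0
Add(n, Mul(-1, Function('q')(-182))) = Add(45224, Mul(-1, 0)) = Add(45224, 0) = 45224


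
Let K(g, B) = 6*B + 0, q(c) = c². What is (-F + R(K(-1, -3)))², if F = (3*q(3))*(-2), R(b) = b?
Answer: 1296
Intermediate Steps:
K(g, B) = 6*B
F = -54 (F = (3*3²)*(-2) = (3*9)*(-2) = 27*(-2) = -54)
(-F + R(K(-1, -3)))² = (-1*(-54) + 6*(-3))² = (54 - 18)² = 36² = 1296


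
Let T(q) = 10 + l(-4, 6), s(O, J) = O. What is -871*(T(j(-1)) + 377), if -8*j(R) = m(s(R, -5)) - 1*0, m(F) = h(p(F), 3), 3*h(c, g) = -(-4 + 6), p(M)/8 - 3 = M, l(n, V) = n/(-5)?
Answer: -1688869/5 ≈ -3.3777e+5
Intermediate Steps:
l(n, V) = -n/5 (l(n, V) = n*(-⅕) = -n/5)
p(M) = 24 + 8*M
h(c, g) = -⅔ (h(c, g) = (-(-4 + 6))/3 = (-1*2)/3 = (⅓)*(-2) = -⅔)
m(F) = -⅔
j(R) = 1/12 (j(R) = -(-⅔ - 1*0)/8 = -(-⅔ + 0)/8 = -⅛*(-⅔) = 1/12)
T(q) = 54/5 (T(q) = 10 - ⅕*(-4) = 10 + ⅘ = 54/5)
-871*(T(j(-1)) + 377) = -871*(54/5 + 377) = -871*1939/5 = -1688869/5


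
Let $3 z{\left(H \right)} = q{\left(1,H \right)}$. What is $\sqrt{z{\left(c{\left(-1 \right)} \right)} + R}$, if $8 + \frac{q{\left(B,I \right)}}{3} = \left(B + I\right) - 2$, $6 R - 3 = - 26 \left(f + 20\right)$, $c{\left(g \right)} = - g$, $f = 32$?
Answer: $\frac{i \sqrt{8382}}{6} \approx 15.259 i$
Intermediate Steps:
$R = - \frac{1349}{6}$ ($R = \frac{1}{2} + \frac{\left(-26\right) \left(32 + 20\right)}{6} = \frac{1}{2} + \frac{\left(-26\right) 52}{6} = \frac{1}{2} + \frac{1}{6} \left(-1352\right) = \frac{1}{2} - \frac{676}{3} = - \frac{1349}{6} \approx -224.83$)
$q{\left(B,I \right)} = -30 + 3 B + 3 I$ ($q{\left(B,I \right)} = -24 + 3 \left(\left(B + I\right) - 2\right) = -24 + 3 \left(-2 + B + I\right) = -24 + \left(-6 + 3 B + 3 I\right) = -30 + 3 B + 3 I$)
$z{\left(H \right)} = -9 + H$ ($z{\left(H \right)} = \frac{-30 + 3 \cdot 1 + 3 H}{3} = \frac{-30 + 3 + 3 H}{3} = \frac{-27 + 3 H}{3} = -9 + H$)
$\sqrt{z{\left(c{\left(-1 \right)} \right)} + R} = \sqrt{\left(-9 - -1\right) - \frac{1349}{6}} = \sqrt{\left(-9 + 1\right) - \frac{1349}{6}} = \sqrt{-8 - \frac{1349}{6}} = \sqrt{- \frac{1397}{6}} = \frac{i \sqrt{8382}}{6}$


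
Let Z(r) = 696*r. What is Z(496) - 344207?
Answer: 1009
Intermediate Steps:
Z(496) - 344207 = 696*496 - 344207 = 345216 - 344207 = 1009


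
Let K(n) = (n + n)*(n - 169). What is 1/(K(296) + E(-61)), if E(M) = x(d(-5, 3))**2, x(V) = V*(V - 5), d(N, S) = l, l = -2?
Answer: 1/75380 ≈ 1.3266e-5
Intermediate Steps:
d(N, S) = -2
x(V) = V*(-5 + V)
K(n) = 2*n*(-169 + n) (K(n) = (2*n)*(-169 + n) = 2*n*(-169 + n))
E(M) = 196 (E(M) = (-2*(-5 - 2))**2 = (-2*(-7))**2 = 14**2 = 196)
1/(K(296) + E(-61)) = 1/(2*296*(-169 + 296) + 196) = 1/(2*296*127 + 196) = 1/(75184 + 196) = 1/75380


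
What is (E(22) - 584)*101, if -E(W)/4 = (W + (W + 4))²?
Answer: -989800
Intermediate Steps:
E(W) = -4*(4 + 2*W)² (E(W) = -4*(W + (W + 4))² = -4*(W + (4 + W))² = -4*(4 + 2*W)²)
(E(22) - 584)*101 = (-16*(2 + 22)² - 584)*101 = (-16*24² - 584)*101 = (-16*576 - 584)*101 = (-9216 - 584)*101 = -9800*101 = -989800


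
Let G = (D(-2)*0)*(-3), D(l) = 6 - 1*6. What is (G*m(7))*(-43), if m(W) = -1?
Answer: 0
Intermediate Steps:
D(l) = 0 (D(l) = 6 - 6 = 0)
G = 0 (G = (0*0)*(-3) = 0*(-3) = 0)
(G*m(7))*(-43) = (0*(-1))*(-43) = 0*(-43) = 0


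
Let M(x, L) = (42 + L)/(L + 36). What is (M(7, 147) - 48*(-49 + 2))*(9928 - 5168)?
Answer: 655352040/61 ≈ 1.0743e+7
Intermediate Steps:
M(x, L) = (42 + L)/(36 + L)
(M(7, 147) - 48*(-49 + 2))*(9928 - 5168) = ((42 + 147)/(36 + 147) - 48*(-49 + 2))*(9928 - 5168) = (189/183 - 48*(-47))*4760 = ((1/183)*189 + 2256)*4760 = (63/61 + 2256)*4760 = (137679/61)*4760 = 655352040/61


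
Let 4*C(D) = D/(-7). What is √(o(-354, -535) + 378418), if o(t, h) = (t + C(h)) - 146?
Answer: √74075673/14 ≈ 614.77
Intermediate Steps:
C(D) = -D/28 (C(D) = (D/(-7))/4 = (D*(-⅐))/4 = (-D/7)/4 = -D/28)
o(t, h) = -146 + t - h/28 (o(t, h) = (t - h/28) - 146 = -146 + t - h/28)
√(o(-354, -535) + 378418) = √((-146 - 354 - 1/28*(-535)) + 378418) = √((-146 - 354 + 535/28) + 378418) = √(-13465/28 + 378418) = √(10582239/28) = √74075673/14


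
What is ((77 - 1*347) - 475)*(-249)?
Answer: 185505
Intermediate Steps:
((77 - 1*347) - 475)*(-249) = ((77 - 347) - 475)*(-249) = (-270 - 475)*(-249) = -745*(-249) = 185505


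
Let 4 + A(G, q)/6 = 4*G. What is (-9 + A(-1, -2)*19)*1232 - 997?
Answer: -1135669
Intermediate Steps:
A(G, q) = -24 + 24*G (A(G, q) = -24 + 6*(4*G) = -24 + 24*G)
(-9 + A(-1, -2)*19)*1232 - 997 = (-9 + (-24 + 24*(-1))*19)*1232 - 997 = (-9 + (-24 - 24)*19)*1232 - 997 = (-9 - 48*19)*1232 - 997 = (-9 - 912)*1232 - 997 = -921*1232 - 997 = -1134672 - 997 = -1135669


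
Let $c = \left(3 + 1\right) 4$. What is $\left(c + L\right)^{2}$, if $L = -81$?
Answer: $4225$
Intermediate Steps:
$c = 16$ ($c = 4 \cdot 4 = 16$)
$\left(c + L\right)^{2} = \left(16 - 81\right)^{2} = \left(-65\right)^{2} = 4225$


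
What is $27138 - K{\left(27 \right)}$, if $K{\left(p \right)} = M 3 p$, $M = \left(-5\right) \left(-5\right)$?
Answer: $25113$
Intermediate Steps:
$M = 25$
$K{\left(p \right)} = 75 p$ ($K{\left(p \right)} = 25 \cdot 3 p = 75 p$)
$27138 - K{\left(27 \right)} = 27138 - 75 \cdot 27 = 27138 - 2025 = 25113$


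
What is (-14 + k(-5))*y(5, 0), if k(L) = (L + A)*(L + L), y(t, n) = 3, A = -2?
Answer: 168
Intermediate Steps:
k(L) = 2*L*(-2 + L) (k(L) = (L - 2)*(L + L) = (-2 + L)*(2*L) = 2*L*(-2 + L))
(-14 + k(-5))*y(5, 0) = (-14 + 2*(-5)*(-2 - 5))*3 = (-14 + 2*(-5)*(-7))*3 = (-14 + 70)*3 = 56*3 = 168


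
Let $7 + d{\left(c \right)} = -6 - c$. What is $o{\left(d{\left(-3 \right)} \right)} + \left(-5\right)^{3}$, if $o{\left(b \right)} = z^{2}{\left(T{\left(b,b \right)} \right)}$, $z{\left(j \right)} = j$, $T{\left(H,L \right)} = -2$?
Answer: $-121$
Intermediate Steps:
$d{\left(c \right)} = -13 - c$ ($d{\left(c \right)} = -7 - \left(6 + c\right) = -13 - c$)
$o{\left(b \right)} = 4$ ($o{\left(b \right)} = \left(-2\right)^{2} = 4$)
$o{\left(d{\left(-3 \right)} \right)} + \left(-5\right)^{3} = 4 + \left(-5\right)^{3} = 4 - 125 = -121$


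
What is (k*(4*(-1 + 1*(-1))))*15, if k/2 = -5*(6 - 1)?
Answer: 6000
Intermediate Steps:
k = -50 (k = 2*(-5*(6 - 1)) = 2*(-5*5) = 2*(-25) = -50)
(k*(4*(-1 + 1*(-1))))*15 = -200*(-1 + 1*(-1))*15 = -200*(-1 - 1)*15 = -200*(-2)*15 = -50*(-8)*15 = 400*15 = 6000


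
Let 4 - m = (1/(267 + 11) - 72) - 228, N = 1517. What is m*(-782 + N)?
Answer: 62115585/278 ≈ 2.2344e+5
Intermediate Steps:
m = 84511/278 (m = 4 - ((1/(267 + 11) - 72) - 228) = 4 - ((1/278 - 72) - 228) = 4 - (-20015/278 - 228) = 4 - 1*(-83399/278) = 4 + 83399/278 = 84511/278 ≈ 304.00)
m*(-782 + N) = 84511*(-782 + 1517)/278 = (84511/278)*735 = 62115585/278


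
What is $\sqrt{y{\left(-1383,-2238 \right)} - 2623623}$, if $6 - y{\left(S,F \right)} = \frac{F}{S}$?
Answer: $\frac{i \sqrt{557574052363}}{461} \approx 1619.8 i$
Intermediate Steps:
$y{\left(S,F \right)} = 6 - \frac{F}{S}$
$\sqrt{y{\left(-1383,-2238 \right)} - 2623623} = \sqrt{\left(6 - - \frac{2238}{-1383}\right) - 2623623} = \sqrt{\left(6 - \left(-2238\right) \left(- \frac{1}{1383}\right)\right) - 2623623} = \sqrt{\left(6 - \frac{746}{461}\right) - 2623623} = \sqrt{\frac{2020}{461} - 2623623} = \sqrt{- \frac{1209488183}{461}} = \frac{i \sqrt{557574052363}}{461}$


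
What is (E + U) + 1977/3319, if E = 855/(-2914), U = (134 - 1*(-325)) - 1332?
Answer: -8440353885/9671566 ≈ -872.70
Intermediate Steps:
U = -873 (U = (134 + 325) - 1332 = 459 - 1332 = -873)
E = -855/2914 (E = 855*(-1/2914) = -855/2914 ≈ -0.29341)
(E + U) + 1977/3319 = (-855/2914 - 873) + 1977/3319 = -2544777/2914 + 1977*(1/3319) = -2544777/2914 + 1977/3319 = -8440353885/9671566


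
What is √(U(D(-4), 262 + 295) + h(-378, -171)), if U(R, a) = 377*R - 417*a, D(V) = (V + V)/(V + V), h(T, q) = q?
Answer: I*√232063 ≈ 481.73*I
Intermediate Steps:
D(V) = 1 (D(V) = (2*V)/((2*V)) = (2*V)*(1/(2*V)) = 1)
U(R, a) = -417*a + 377*R
√(U(D(-4), 262 + 295) + h(-378, -171)) = √((-417*(262 + 295) + 377*1) - 171) = √((-417*557 + 377) - 171) = √((-232269 + 377) - 171) = √(-231892 - 171) = √(-232063) = I*√232063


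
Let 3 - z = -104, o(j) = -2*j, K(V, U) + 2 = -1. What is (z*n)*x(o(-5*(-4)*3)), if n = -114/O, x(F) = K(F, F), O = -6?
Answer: -6099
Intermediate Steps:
K(V, U) = -3 (K(V, U) = -2 - 1 = -3)
x(F) = -3
n = 19 (n = -114/(-6) = -114*(-⅙) = 19)
z = 107 (z = 3 - 1*(-104) = 3 + 104 = 107)
(z*n)*x(o(-5*(-4)*3)) = (107*19)*(-3) = 2033*(-3) = -6099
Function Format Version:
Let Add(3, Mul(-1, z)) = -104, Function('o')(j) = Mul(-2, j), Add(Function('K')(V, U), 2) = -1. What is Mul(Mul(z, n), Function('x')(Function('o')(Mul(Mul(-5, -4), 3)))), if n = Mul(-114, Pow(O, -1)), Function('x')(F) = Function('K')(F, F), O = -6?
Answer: -6099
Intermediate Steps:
Function('K')(V, U) = -3 (Function('K')(V, U) = Add(-2, -1) = -3)
Function('x')(F) = -3
n = 19 (n = Mul(-114, Pow(-6, -1)) = Mul(-114, Rational(-1, 6)) = 19)
z = 107 (z = Add(3, Mul(-1, -104)) = Add(3, 104) = 107)
Mul(Mul(z, n), Function('x')(Function('o')(Mul(Mul(-5, -4), 3)))) = Mul(Mul(107, 19), -3) = Mul(2033, -3) = -6099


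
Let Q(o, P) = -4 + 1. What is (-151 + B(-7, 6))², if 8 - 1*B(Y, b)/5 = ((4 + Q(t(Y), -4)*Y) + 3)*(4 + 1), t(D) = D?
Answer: 657721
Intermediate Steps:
Q(o, P) = -3
B(Y, b) = -135 + 75*Y (B(Y, b) = 40 - 5*((4 - 3*Y) + 3)*(4 + 1) = 40 - 5*(7 - 3*Y)*5 = 40 - 5*(35 - 15*Y) = 40 + (-175 + 75*Y) = -135 + 75*Y)
(-151 + B(-7, 6))² = (-151 + (-135 + 75*(-7)))² = (-151 + (-135 - 525))² = (-151 - 660)² = (-811)² = 657721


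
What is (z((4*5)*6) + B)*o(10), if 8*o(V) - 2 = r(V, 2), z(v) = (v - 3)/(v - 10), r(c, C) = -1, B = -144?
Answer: -15723/880 ≈ -17.867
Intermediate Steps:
z(v) = (-3 + v)/(-10 + v)
o(V) = ⅛ (o(V) = ¼ + (⅛)*(-1) = ¼ - ⅛ = ⅛)
(z((4*5)*6) + B)*o(10) = ((-3 + (4*5)*6)/(-10 + (4*5)*6) - 144)*(⅛) = ((-3 + 20*6)/(-10 + 20*6) - 144)*(⅛) = ((-3 + 120)/(-10 + 120) - 144)*(⅛) = (117/110 - 144)*(⅛) = -15723/110*⅛ = -15723/880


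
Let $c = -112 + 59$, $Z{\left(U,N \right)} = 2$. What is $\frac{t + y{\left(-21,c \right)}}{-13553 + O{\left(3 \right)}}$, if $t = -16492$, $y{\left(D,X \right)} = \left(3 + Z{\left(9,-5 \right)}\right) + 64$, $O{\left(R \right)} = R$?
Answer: $\frac{16423}{13550} \approx 1.212$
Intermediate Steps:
$c = -53$
$y{\left(D,X \right)} = 69$ ($y{\left(D,X \right)} = \left(3 + 2\right) + 64 = 5 + 64 = 69$)
$\frac{t + y{\left(-21,c \right)}}{-13553 + O{\left(3 \right)}} = \frac{-16492 + 69}{-13553 + 3} = - \frac{16423}{-13550} = \left(-16423\right) \left(- \frac{1}{13550}\right) = \frac{16423}{13550}$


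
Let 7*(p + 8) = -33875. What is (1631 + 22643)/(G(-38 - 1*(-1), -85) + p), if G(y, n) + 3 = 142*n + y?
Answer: -169918/118701 ≈ -1.4315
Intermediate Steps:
p = -33931/7 (p = -8 + (⅐)*(-33875) = -8 - 33875/7 = -33931/7 ≈ -4847.3)
G(y, n) = -3 + y + 142*n (G(y, n) = -3 + (142*n + y) = -3 + (y + 142*n) = -3 + y + 142*n)
(1631 + 22643)/(G(-38 - 1*(-1), -85) + p) = (1631 + 22643)/((-3 + (-38 - 1*(-1)) + 142*(-85)) - 33931/7) = 24274/((-3 + (-38 + 1) - 12070) - 33931/7) = 24274/((-3 - 37 - 12070) - 33931/7) = 24274/(-12110 - 33931/7) = 24274/(-118701/7) = 24274*(-7/118701) = -169918/118701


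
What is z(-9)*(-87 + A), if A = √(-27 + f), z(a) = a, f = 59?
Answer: 783 - 36*√2 ≈ 732.09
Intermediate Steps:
A = 4*√2 (A = √(-27 + 59) = √32 = 4*√2 ≈ 5.6569)
z(-9)*(-87 + A) = -9*(-87 + 4*√2) = 783 - 36*√2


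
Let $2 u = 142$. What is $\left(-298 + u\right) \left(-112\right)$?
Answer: $25424$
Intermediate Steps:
$u = 71$ ($u = \frac{1}{2} \cdot 142 = 71$)
$\left(-298 + u\right) \left(-112\right) = \left(-298 + 71\right) \left(-112\right) = \left(-227\right) \left(-112\right) = 25424$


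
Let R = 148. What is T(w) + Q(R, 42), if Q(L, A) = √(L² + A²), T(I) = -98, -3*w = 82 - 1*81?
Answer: -98 + 2*√5917 ≈ 55.844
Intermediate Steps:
w = -⅓ (w = -(82 - 1*81)/3 = -(82 - 81)/3 = -⅓*1 = -⅓ ≈ -0.33333)
Q(L, A) = √(A² + L²)
T(w) + Q(R, 42) = -98 + √(42² + 148²) = -98 + √(1764 + 21904) = -98 + √23668 = -98 + 2*√5917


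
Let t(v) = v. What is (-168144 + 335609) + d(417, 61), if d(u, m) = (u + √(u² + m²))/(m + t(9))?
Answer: 11722967/70 + √177610/70 ≈ 1.6748e+5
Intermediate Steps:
d(u, m) = (u + √(m² + u²))/(9 + m) (d(u, m) = (u + √(u² + m²))/(m + 9) = (u + √(m² + u²))/(9 + m))
(-168144 + 335609) + d(417, 61) = (-168144 + 335609) + (417 + √(61² + 417²))/(9 + 61) = 167465 + (417 + √(3721 + 173889))/70 = 167465 + (417 + √177610)/70 = 167465 + (417/70 + √177610/70) = 11722967/70 + √177610/70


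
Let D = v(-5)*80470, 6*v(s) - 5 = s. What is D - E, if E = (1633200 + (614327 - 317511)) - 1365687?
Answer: -564329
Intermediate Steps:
v(s) = ⅚ + s/6
D = 0 (D = (⅚ + (⅙)*(-5))*80470 = (⅚ - ⅚)*80470 = 0*80470 = 0)
E = 564329 (E = (1633200 + 296816) - 1365687 = 1930016 - 1365687 = 564329)
D - E = 0 - 1*564329 = 0 - 564329 = -564329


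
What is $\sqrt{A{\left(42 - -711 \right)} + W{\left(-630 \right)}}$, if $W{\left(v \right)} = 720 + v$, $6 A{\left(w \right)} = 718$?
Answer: $\frac{\sqrt{1887}}{3} \approx 14.48$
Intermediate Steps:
$A{\left(w \right)} = \frac{359}{3}$ ($A{\left(w \right)} = \frac{1}{6} \cdot 718 = \frac{359}{3}$)
$\sqrt{A{\left(42 - -711 \right)} + W{\left(-630 \right)}} = \sqrt{\frac{359}{3} + \left(720 - 630\right)} = \sqrt{\frac{359}{3} + 90} = \sqrt{\frac{629}{3}} = \frac{\sqrt{1887}}{3}$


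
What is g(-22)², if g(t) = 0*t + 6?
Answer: 36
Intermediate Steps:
g(t) = 6 (g(t) = 0 + 6 = 6)
g(-22)² = 6² = 36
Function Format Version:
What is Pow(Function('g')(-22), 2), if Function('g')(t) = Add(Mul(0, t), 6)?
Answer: 36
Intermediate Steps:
Function('g')(t) = 6 (Function('g')(t) = Add(0, 6) = 6)
Pow(Function('g')(-22), 2) = Pow(6, 2) = 36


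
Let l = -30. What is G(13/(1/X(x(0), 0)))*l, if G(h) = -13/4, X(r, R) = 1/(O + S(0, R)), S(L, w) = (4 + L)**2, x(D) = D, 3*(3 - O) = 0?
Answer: 195/2 ≈ 97.500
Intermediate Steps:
O = 3 (O = 3 - 1/3*0 = 3 + 0 = 3)
X(r, R) = 1/19 (X(r, R) = 1/(3 + (4 + 0)**2) = 1/(3 + 4**2) = 1/(3 + 16) = 1/19)
G(h) = -13/4 (G(h) = -13*1/4 = -13/4)
G(13/(1/X(x(0), 0)))*l = -13/4*(-30) = 195/2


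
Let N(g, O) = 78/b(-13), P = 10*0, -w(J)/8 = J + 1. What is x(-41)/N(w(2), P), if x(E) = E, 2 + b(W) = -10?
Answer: 82/13 ≈ 6.3077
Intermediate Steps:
b(W) = -12 (b(W) = -2 - 10 = -12)
w(J) = -8 - 8*J (w(J) = -8*(J + 1) = -8*(1 + J) = -8 - 8*J)
P = 0
N(g, O) = -13/2 (N(g, O) = 78/(-12) = 78*(-1/12) = -13/2)
x(-41)/N(w(2), P) = -41/(-13/2) = -41*(-2/13) = 82/13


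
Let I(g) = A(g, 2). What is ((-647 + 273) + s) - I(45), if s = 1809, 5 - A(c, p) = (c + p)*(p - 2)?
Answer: 1430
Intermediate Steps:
A(c, p) = 5 - (-2 + p)*(c + p) (A(c, p) = 5 - (c + p)*(p - 2) = 5 - (c + p)*(-2 + p) = 5 - (-2 + p)*(c + p))
I(g) = 5 (I(g) = 5 - 1*2**2 + 2*g + 2*2 - 1*g*2 = 5 - 1*4 + 2*g + 4 - 2*g = 5 - 4 + 2*g + 4 - 2*g = 5)
((-647 + 273) + s) - I(45) = ((-647 + 273) + 1809) - 1*5 = (-374 + 1809) - 5 = 1435 - 5 = 1430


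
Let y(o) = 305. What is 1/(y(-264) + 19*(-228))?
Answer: -1/4027 ≈ -0.00024832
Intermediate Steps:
1/(y(-264) + 19*(-228)) = 1/(305 + 19*(-228)) = 1/(305 - 4332) = 1/(-4027) = -1/4027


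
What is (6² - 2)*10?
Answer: 340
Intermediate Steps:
(6² - 2)*10 = (36 - 2)*10 = 34*10 = 340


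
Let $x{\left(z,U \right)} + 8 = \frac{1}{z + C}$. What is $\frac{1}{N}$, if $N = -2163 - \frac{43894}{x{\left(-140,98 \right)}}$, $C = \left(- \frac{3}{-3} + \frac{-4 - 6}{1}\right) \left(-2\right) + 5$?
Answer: $\frac{937}{3108867} \approx 0.0003014$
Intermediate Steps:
$C = 23$ ($C = \left(\left(-3\right) \left(- \frac{1}{3}\right) + \left(-4 - 6\right) 1\right) \left(-2\right) + 5 = \left(1 - 10\right) \left(-2\right) + 5 = \left(-9\right) \left(-2\right) + 5 = 18 + 5 = 23$)
$x{\left(z,U \right)} = -8 + \frac{1}{23 + z}$ ($x{\left(z,U \right)} = -8 + \frac{1}{z + 23} = -8 + \frac{1}{23 + z}$)
$N = \frac{3108867}{937}$ ($N = -2163 - \frac{43894}{\frac{1}{23 - 140} \left(-183 - -1120\right)} = -2163 - \frac{43894}{\frac{1}{-117} \left(-183 + 1120\right)} = -2163 - \frac{43894}{\left(- \frac{1}{117}\right) 937} = -2163 - \frac{43894}{- \frac{937}{117}} = -2163 - - \frac{5135598}{937} = -2163 + \frac{5135598}{937} = \frac{3108867}{937} \approx 3317.9$)
$\frac{1}{N} = \frac{1}{\frac{3108867}{937}} = \frac{937}{3108867}$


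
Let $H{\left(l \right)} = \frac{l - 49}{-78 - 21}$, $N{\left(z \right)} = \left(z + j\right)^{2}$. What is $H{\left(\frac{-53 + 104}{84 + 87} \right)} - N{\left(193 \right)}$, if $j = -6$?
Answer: $- \frac{197327291}{5643} \approx -34969.0$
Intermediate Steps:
$N{\left(z \right)} = \left(-6 + z\right)^{2}$ ($N{\left(z \right)} = \left(z - 6\right)^{2} = \left(-6 + z\right)^{2}$)
$H{\left(l \right)} = \frac{49}{99} - \frac{l}{99}$ ($H{\left(l \right)} = \frac{-49 + l}{-99} = \left(-49 + l\right) \left(- \frac{1}{99}\right) = \frac{49}{99} - \frac{l}{99}$)
$H{\left(\frac{-53 + 104}{84 + 87} \right)} - N{\left(193 \right)} = \left(\frac{49}{99} - \frac{\left(-53 + 104\right) \frac{1}{84 + 87}}{99}\right) - \left(-6 + 193\right)^{2} = \left(\frac{49}{99} - \frac{51 \cdot \frac{1}{171}}{99}\right) - 187^{2} = \left(\frac{49}{99} - \frac{51 \cdot \frac{1}{171}}{99}\right) - 34969 = \left(\frac{49}{99} - \frac{17}{5643}\right) - 34969 = \frac{2776}{5643} - 34969 = - \frac{197327291}{5643}$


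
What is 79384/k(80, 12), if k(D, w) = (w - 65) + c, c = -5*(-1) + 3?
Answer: -79384/45 ≈ -1764.1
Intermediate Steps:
c = 8 (c = 5 + 3 = 8)
k(D, w) = -57 + w (k(D, w) = (w - 65) + 8 = (-65 + w) + 8 = -57 + w)
79384/k(80, 12) = 79384/(-57 + 12) = 79384/(-45) = 79384*(-1/45) = -79384/45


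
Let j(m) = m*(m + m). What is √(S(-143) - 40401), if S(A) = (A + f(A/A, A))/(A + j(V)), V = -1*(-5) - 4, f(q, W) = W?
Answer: I*√803171955/141 ≈ 200.99*I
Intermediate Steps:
V = 1 (V = 5 - 4 = 1)
j(m) = 2*m² (j(m) = m*(2*m) = 2*m²)
S(A) = 2*A/(2 + A) (S(A) = (A + A)/(A + 2*1²) = (2*A)/(A + 2*1) = (2*A)/(A + 2) = (2*A)/(2 + A) = 2*A/(2 + A))
√(S(-143) - 40401) = √(2*(-143)/(2 - 143) - 40401) = √(2*(-143)/(-141) - 40401) = √(2*(-143)*(-1/141) - 40401) = √(286/141 - 40401) = √(-5696255/141) = I*√803171955/141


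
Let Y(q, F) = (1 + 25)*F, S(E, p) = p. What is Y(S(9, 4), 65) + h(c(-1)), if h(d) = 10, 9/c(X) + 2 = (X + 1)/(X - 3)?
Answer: 1700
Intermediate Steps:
c(X) = 9/(-2 + (1 + X)/(-3 + X)) (c(X) = 9/(-2 + (X + 1)/(X - 3)) = 9/(-2 + (1 + X)/(-3 + X)))
Y(q, F) = 26*F
Y(S(9, 4), 65) + h(c(-1)) = 26*65 + 10 = 1690 + 10 = 1700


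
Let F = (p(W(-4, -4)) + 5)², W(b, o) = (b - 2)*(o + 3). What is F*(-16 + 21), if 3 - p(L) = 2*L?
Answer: 80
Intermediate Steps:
W(b, o) = (-2 + b)*(3 + o)
p(L) = 3 - 2*L
F = 16 (F = ((3 - 2*(-6 - 2*(-4) + 3*(-4) - 4*(-4))) + 5)² = ((3 - 2*(-6 + 8 - 12 + 16)) + 5)² = ((3 - 2*6) + 5)² = ((3 - 12) + 5)² = (-9 + 5)² = (-4)² = 16)
F*(-16 + 21) = 16*(-16 + 21) = 16*5 = 80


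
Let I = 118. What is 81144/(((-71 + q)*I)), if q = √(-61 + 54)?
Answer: -720153/74458 - 10143*I*√7/74458 ≈ -9.6719 - 0.36042*I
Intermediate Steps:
q = I*√7 (q = √(-7) = I*√7 ≈ 2.6458*I)
81144/(((-71 + q)*I)) = 81144/(((-71 + I*√7)*118)) = 81144/(-8378 + 118*I*√7)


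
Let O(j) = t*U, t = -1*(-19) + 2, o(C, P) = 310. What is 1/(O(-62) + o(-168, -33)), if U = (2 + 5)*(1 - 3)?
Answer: 1/16 ≈ 0.062500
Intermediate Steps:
t = 21 (t = 19 + 2 = 21)
U = -14 (U = 7*(-2) = -14)
O(j) = -294 (O(j) = 21*(-14) = -294)
1/(O(-62) + o(-168, -33)) = 1/(-294 + 310) = 1/16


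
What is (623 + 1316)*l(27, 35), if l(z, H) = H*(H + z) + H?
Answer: 4275495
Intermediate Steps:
l(z, H) = H + H*(H + z)
(623 + 1316)*l(27, 35) = (623 + 1316)*(35*(1 + 35 + 27)) = 1939*(35*63) = 1939*2205 = 4275495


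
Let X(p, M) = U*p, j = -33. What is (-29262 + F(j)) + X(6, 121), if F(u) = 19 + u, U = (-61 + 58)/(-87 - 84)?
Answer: -556242/19 ≈ -29276.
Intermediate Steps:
U = 1/57 (U = -3/(-171) = -3*(-1/171) = 1/57 ≈ 0.017544)
X(p, M) = p/57
(-29262 + F(j)) + X(6, 121) = (-29262 + (19 - 33)) + (1/57)*6 = (-29262 - 14) + 2/19 = -29276 + 2/19 = -556242/19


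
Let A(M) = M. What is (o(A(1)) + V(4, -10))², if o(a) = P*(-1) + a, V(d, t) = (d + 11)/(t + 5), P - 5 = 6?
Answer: 169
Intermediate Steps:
P = 11 (P = 5 + 6 = 11)
V(d, t) = (11 + d)/(5 + t)
o(a) = -11 + a (o(a) = 11*(-1) + a = -11 + a)
(o(A(1)) + V(4, -10))² = ((-11 + 1) + (11 + 4)/(5 - 10))² = (-10 + 15/(-5))² = (-10 - ⅕*15)² = (-10 - 3)² = (-13)² = 169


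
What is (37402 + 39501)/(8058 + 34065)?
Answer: 76903/42123 ≈ 1.8257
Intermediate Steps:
(37402 + 39501)/(8058 + 34065) = 76903/42123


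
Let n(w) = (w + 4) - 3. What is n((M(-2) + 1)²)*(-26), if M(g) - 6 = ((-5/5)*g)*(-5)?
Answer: -260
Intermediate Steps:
M(g) = 6 + 5*g (M(g) = 6 + ((-5/5)*g)*(-5) = 6 + ((-5*⅕)*g)*(-5) = 6 - g*(-5) = 6 + 5*g)
n(w) = 1 + w (n(w) = (4 + w) - 3 = 1 + w)
n((M(-2) + 1)²)*(-26) = (1 + ((6 + 5*(-2)) + 1)²)*(-26) = (1 + ((6 - 10) + 1)²)*(-26) = (1 + (-4 + 1)²)*(-26) = (1 + (-3)²)*(-26) = (1 + 9)*(-26) = 10*(-26) = -260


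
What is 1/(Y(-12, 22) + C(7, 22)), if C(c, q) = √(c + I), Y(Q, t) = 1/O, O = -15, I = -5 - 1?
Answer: 15/14 ≈ 1.0714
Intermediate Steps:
I = -6
Y(Q, t) = -1/15 (Y(Q, t) = 1/(-15) = -1/15)
C(c, q) = √(-6 + c) (C(c, q) = √(c - 6) = √(-6 + c))
1/(Y(-12, 22) + C(7, 22)) = 1/(-1/15 + √(-6 + 7)) = 1/(-1/15 + √1) = 1/(-1/15 + 1) = 1/(14/15) = 15/14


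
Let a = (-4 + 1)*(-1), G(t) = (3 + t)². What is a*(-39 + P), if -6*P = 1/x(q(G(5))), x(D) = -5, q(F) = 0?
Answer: -1169/10 ≈ -116.90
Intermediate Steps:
a = 3 (a = -3*(-1) = 3)
P = 1/30 (P = -⅙/(-5) = -⅙*(-⅕) = 1/30 ≈ 0.033333)
a*(-39 + P) = 3*(-39 + 1/30) = 3*(-1169/30) = -1169/10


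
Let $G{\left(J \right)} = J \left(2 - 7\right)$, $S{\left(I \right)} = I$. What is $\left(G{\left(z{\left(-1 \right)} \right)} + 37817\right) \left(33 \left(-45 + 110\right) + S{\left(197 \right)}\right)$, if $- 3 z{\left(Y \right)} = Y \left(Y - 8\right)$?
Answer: $88602544$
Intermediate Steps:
$z{\left(Y \right)} = - \frac{Y \left(-8 + Y\right)}{3}$ ($z{\left(Y \right)} = - \frac{Y \left(Y - 8\right)}{3} = - \frac{Y \left(-8 + Y\right)}{3}$)
$G{\left(J \right)} = - 5 J$ ($G{\left(J \right)} = J \left(-5\right) = - 5 J$)
$\left(G{\left(z{\left(-1 \right)} \right)} + 37817\right) \left(33 \left(-45 + 110\right) + S{\left(197 \right)}\right) = \left(- 5 \cdot \frac{1}{3} \left(-1\right) \left(8 - -1\right) + 37817\right) \left(33 \left(-45 + 110\right) + 197\right) = \left(- 5 \cdot \frac{1}{3} \left(-1\right) \left(8 + 1\right) + 37817\right) \left(33 \cdot 65 + 197\right) = \left(- 5 \cdot \frac{1}{3} \left(-1\right) 9 + 37817\right) \left(2145 + 197\right) = \left(\left(-5\right) \left(-3\right) + 37817\right) 2342 = \left(15 + 37817\right) 2342 = 37832 \cdot 2342 = 88602544$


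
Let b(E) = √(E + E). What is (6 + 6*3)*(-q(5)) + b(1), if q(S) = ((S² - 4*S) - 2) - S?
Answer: 48 + √2 ≈ 49.414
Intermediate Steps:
b(E) = √2*√E (b(E) = √(2*E) = √2*√E)
q(S) = -2 + S² - 5*S (q(S) = (-2 + S² - 4*S) - S = -2 + S² - 5*S)
(6 + 6*3)*(-q(5)) + b(1) = (6 + 6*3)*(-(-2 + 5² - 5*5)) + √2*√1 = (6 + 18)*(-(-2 + 25 - 25)) + √2*1 = 24*(-1*(-2)) + √2 = 24*2 + √2 = 48 + √2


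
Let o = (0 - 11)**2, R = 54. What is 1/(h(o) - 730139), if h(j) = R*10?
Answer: -1/729599 ≈ -1.3706e-6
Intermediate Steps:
o = 121 (o = (-11)**2 = 121)
h(j) = 540 (h(j) = 54*10 = 540)
1/(h(o) - 730139) = 1/(540 - 730139) = 1/(-729599) = -1/729599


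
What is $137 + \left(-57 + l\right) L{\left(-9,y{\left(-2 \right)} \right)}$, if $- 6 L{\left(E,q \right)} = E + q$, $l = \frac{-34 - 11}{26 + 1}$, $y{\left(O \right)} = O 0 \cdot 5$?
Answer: $49$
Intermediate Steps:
$y{\left(O \right)} = 0$ ($y{\left(O \right)} = 0 \cdot 5 = 0$)
$l = - \frac{5}{3}$ ($l = - \frac{45}{27} = \left(-45\right) \frac{1}{27} = - \frac{5}{3} \approx -1.6667$)
$L{\left(E,q \right)} = - \frac{E}{6} - \frac{q}{6}$ ($L{\left(E,q \right)} = - \frac{E + q}{6} = - \frac{E}{6} - \frac{q}{6}$)
$137 + \left(-57 + l\right) L{\left(-9,y{\left(-2 \right)} \right)} = 137 + \left(-57 - \frac{5}{3}\right) \left(\left(- \frac{1}{6}\right) \left(-9\right) - 0\right) = 137 - \frac{176 \left(\frac{3}{2} + 0\right)}{3} = 137 - 88 = 49$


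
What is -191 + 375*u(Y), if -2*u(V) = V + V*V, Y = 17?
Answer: -57566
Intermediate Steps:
u(V) = -V/2 - V²/2 (u(V) = -(V + V*V)/2 = -(V + V²)/2 = -V/2 - V²/2)
-191 + 375*u(Y) = -191 + 375*(-½*17*(1 + 17)) = -191 + 375*(-½*17*18) = -191 + 375*(-153) = -191 - 57375 = -57566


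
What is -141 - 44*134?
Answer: -6037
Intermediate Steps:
-141 - 44*134 = -141 - 5896 = -6037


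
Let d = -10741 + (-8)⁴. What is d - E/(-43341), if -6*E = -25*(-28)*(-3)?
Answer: -288000595/43341 ≈ -6645.0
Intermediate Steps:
E = 350 (E = -(-25*(-28))*(-3)/6 = -350*(-3)/3 = -⅙*(-2100) = 350)
d = -6645 (d = -10741 + 4096 = -6645)
d - E/(-43341) = -6645 - 350/(-43341) = -6645 - 350*(-1)/43341 = -6645 - 1*(-350/43341) = -6645 + 350/43341 = -288000595/43341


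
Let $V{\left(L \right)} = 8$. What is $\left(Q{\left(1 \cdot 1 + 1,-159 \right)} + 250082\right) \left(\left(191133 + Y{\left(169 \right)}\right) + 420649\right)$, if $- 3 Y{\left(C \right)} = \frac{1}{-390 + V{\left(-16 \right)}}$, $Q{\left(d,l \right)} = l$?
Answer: $\frac{175221558382679}{1146} \approx 1.529 \cdot 10^{11}$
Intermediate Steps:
$Y{\left(C \right)} = \frac{1}{1146}$ ($Y{\left(C \right)} = - \frac{1}{3 \left(-390 + 8\right)} = - \frac{1}{3 \left(-382\right)} = \left(- \frac{1}{3}\right) \left(- \frac{1}{382}\right) = \frac{1}{1146}$)
$\left(Q{\left(1 \cdot 1 + 1,-159 \right)} + 250082\right) \left(\left(191133 + Y{\left(169 \right)}\right) + 420649\right) = \left(-159 + 250082\right) \left(\left(191133 + \frac{1}{1146}\right) + 420649\right) = 249923 \left(\frac{219038419}{1146} + 420649\right) = 249923 \cdot \frac{701102173}{1146} = \frac{175221558382679}{1146}$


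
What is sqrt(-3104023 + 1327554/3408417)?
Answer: I*sqrt(445189899768272709)/378713 ≈ 1761.8*I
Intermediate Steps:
sqrt(-3104023 + 1327554/3408417) = sqrt(-3104023 + 1327554*(1/3408417)) = sqrt(-3104023 + 147506/378713) = sqrt(-1175533714893/378713) = I*sqrt(445189899768272709)/378713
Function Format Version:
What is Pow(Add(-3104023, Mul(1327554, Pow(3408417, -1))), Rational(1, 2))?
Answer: Mul(Rational(1, 378713), I, Pow(445189899768272709, Rational(1, 2))) ≈ Mul(1761.8, I)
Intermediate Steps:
Pow(Add(-3104023, Mul(1327554, Pow(3408417, -1))), Rational(1, 2)) = Pow(Add(-3104023, Mul(1327554, Rational(1, 3408417))), Rational(1, 2)) = Pow(Add(-3104023, Rational(147506, 378713)), Rational(1, 2)) = Pow(Rational(-1175533714893, 378713), Rational(1, 2)) = Mul(Rational(1, 378713), I, Pow(445189899768272709, Rational(1, 2)))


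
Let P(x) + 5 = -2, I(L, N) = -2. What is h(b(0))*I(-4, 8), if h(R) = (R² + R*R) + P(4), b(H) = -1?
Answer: 10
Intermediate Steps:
P(x) = -7 (P(x) = -5 - 2 = -7)
h(R) = -7 + 2*R² (h(R) = (R² + R*R) - 7 = (R² + R²) - 7 = 2*R² - 7 = -7 + 2*R²)
h(b(0))*I(-4, 8) = (-7 + 2*(-1)²)*(-2) = (-7 + 2*1)*(-2) = (-7 + 2)*(-2) = -5*(-2) = 10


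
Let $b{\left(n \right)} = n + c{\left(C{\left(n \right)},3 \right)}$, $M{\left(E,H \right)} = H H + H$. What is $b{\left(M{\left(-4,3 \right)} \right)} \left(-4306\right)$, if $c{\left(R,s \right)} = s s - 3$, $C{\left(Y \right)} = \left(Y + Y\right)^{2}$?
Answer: $-77508$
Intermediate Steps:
$C{\left(Y \right)} = 4 Y^{2}$ ($C{\left(Y \right)} = \left(2 Y\right)^{2} = 4 Y^{2}$)
$c{\left(R,s \right)} = -3 + s^{2}$ ($c{\left(R,s \right)} = s^{2} - 3 = -3 + s^{2}$)
$M{\left(E,H \right)} = H + H^{2}$ ($M{\left(E,H \right)} = H^{2} + H = H + H^{2}$)
$b{\left(n \right)} = 6 + n$ ($b{\left(n \right)} = n - \left(3 - 3^{2}\right) = n + \left(-3 + 9\right) = n + 6 = 6 + n$)
$b{\left(M{\left(-4,3 \right)} \right)} \left(-4306\right) = \left(6 + 3 \left(1 + 3\right)\right) \left(-4306\right) = \left(6 + 3 \cdot 4\right) \left(-4306\right) = \left(6 + 12\right) \left(-4306\right) = 18 \left(-4306\right) = -77508$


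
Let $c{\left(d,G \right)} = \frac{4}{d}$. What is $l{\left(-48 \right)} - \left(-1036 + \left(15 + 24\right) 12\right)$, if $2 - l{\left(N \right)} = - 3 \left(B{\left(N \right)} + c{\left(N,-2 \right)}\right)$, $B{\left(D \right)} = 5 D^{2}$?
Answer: $\frac{140519}{4} \approx 35130.0$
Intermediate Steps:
$l{\left(N \right)} = 2 + \frac{12}{N} + 15 N^{2}$ ($l{\left(N \right)} = 2 - - 3 \left(5 N^{2} + \frac{4}{N}\right) = 2 - - 3 \left(\frac{4}{N} + 5 N^{2}\right) = 2 - \left(- 15 N^{2} - \frac{12}{N}\right) = 2 + \left(\frac{12}{N} + 15 N^{2}\right) = 2 + \frac{12}{N} + 15 N^{2}$)
$l{\left(-48 \right)} - \left(-1036 + \left(15 + 24\right) 12\right) = \left(2 + \frac{12}{-48} + 15 \left(-48\right)^{2}\right) - \left(-1036 + \left(15 + 24\right) 12\right) = \left(2 + 12 \left(- \frac{1}{48}\right) + 15 \cdot 2304\right) - \left(-1036 + 39 \cdot 12\right) = \left(2 - \frac{1}{4} + 34560\right) - \left(-1036 + 468\right) = \frac{138247}{4} - -568 = \frac{138247}{4} + 568 = \frac{140519}{4}$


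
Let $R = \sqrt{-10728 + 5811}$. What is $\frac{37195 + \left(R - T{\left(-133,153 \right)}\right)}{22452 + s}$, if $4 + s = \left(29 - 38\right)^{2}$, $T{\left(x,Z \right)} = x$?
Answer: $\frac{37328}{22529} + \frac{i \sqrt{4917}}{22529} \approx 1.6569 + 0.0031125 i$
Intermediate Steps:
$R = i \sqrt{4917}$ ($R = \sqrt{-4917} = i \sqrt{4917} \approx 70.121 i$)
$s = 77$ ($s = -4 + \left(29 - 38\right)^{2} = -4 + \left(-9\right)^{2} = -4 + 81 = 77$)
$\frac{37195 + \left(R - T{\left(-133,153 \right)}\right)}{22452 + s} = \frac{37195 + \left(i \sqrt{4917} - -133\right)}{22452 + 77} = \frac{37195 + \left(i \sqrt{4917} + 133\right)}{22529} = \left(37195 + \left(133 + i \sqrt{4917}\right)\right) \frac{1}{22529} = \left(37328 + i \sqrt{4917}\right) \frac{1}{22529} = \frac{37328}{22529} + \frac{i \sqrt{4917}}{22529}$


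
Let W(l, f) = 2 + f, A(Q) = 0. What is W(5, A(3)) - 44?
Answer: -42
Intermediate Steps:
W(5, A(3)) - 44 = (2 + 0) - 44 = 2 - 44 = -42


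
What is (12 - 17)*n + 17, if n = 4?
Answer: -3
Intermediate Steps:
(12 - 17)*n + 17 = (12 - 17)*4 + 17 = -5*4 + 17 = -20 + 17 = -3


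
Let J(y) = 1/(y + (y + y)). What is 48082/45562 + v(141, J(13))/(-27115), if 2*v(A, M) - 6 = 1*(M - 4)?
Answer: 420199951/398191170 ≈ 1.0553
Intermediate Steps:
J(y) = 1/(3*y) (J(y) = 1/(y + 2*y) = 1/(3*y))
v(A, M) = 1 + M/2 (v(A, M) = 3 + (1*(M - 4))/2 = 3 + (1*(-4 + M))/2 = 3 + (-4 + M)/2 = 3 + (-2 + M/2) = 1 + M/2)
48082/45562 + v(141, J(13))/(-27115) = 48082/45562 + (1 + ((⅓)/13)/2)/(-27115) = 48082*(1/45562) + (1 + ((⅓)*(1/13))/2)*(-1/27115) = 24041/22781 + (1 + (½)*(1/39))*(-1/27115) = 24041/22781 + (1 + 1/78)*(-1/27115) = 24041/22781 + (79/78)*(-1/27115) = 24041/22781 - 79/2114970 = 420199951/398191170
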